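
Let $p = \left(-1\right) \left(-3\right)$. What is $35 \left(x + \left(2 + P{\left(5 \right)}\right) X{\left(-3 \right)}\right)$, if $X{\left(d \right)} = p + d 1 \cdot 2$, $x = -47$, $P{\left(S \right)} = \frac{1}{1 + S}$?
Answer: $- \frac{3745}{2} \approx -1872.5$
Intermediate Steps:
$p = 3$
$X{\left(d \right)} = 3 + 2 d$ ($X{\left(d \right)} = 3 + d 1 \cdot 2 = 3 + d 2 = 3 + 2 d$)
$35 \left(x + \left(2 + P{\left(5 \right)}\right) X{\left(-3 \right)}\right) = 35 \left(-47 + \left(2 + \frac{1}{1 + 5}\right) \left(3 + 2 \left(-3\right)\right)\right) = 35 \left(-47 + \left(2 + \frac{1}{6}\right) \left(3 - 6\right)\right) = 35 \left(-47 + \left(2 + \frac{1}{6}\right) \left(-3\right)\right) = 35 \left(-47 + \frac{13}{6} \left(-3\right)\right) = 35 \left(-47 - \frac{13}{2}\right) = 35 \left(- \frac{107}{2}\right) = - \frac{3745}{2}$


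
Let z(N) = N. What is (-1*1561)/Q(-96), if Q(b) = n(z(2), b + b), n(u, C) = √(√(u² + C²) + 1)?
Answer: -1561/√(1 + 2*√9217) ≈ -112.36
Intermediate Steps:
n(u, C) = √(1 + √(C² + u²)) (n(u, C) = √(√(C² + u²) + 1) = √(1 + √(C² + u²)))
Q(b) = √(1 + √(4 + 4*b²)) (Q(b) = √(1 + √((b + b)² + 2²)) = √(1 + √((2*b)² + 4)) = √(1 + √(4*b² + 4)) = √(1 + √(4 + 4*b²)))
(-1*1561)/Q(-96) = (-1*1561)/(√(1 + 2*√(1 + (-96)²))) = -1561/√(1 + 2*√(1 + 9216)) = -1561/√(1 + 2*√9217)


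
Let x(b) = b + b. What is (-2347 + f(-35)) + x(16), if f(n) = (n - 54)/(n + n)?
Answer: -161961/70 ≈ -2313.7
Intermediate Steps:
x(b) = 2*b
f(n) = (-54 + n)/(2*n) (f(n) = (-54 + n)/((2*n)) = (-54 + n)*(1/(2*n)) = (-54 + n)/(2*n))
(-2347 + f(-35)) + x(16) = (-2347 + (½)*(-54 - 35)/(-35)) + 2*16 = (-2347 + (½)*(-1/35)*(-89)) + 32 = (-2347 + 89/70) + 32 = -164201/70 + 32 = -161961/70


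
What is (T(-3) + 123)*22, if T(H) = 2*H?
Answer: 2574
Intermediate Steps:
(T(-3) + 123)*22 = (2*(-3) + 123)*22 = (-6 + 123)*22 = 117*22 = 2574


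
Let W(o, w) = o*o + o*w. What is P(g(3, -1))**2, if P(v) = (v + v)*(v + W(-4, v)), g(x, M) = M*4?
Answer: 50176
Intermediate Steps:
W(o, w) = o**2 + o*w
g(x, M) = 4*M
P(v) = 2*v*(16 - 3*v) (P(v) = (v + v)*(v - 4*(-4 + v)) = (2*v)*(v + (16 - 4*v)) = (2*v)*(16 - 3*v) = 2*v*(16 - 3*v))
P(g(3, -1))**2 = (2*(4*(-1))*(16 - 12*(-1)))**2 = (2*(-4)*(16 - 3*(-4)))**2 = (2*(-4)*(16 + 12))**2 = (2*(-4)*28)**2 = (-224)**2 = 50176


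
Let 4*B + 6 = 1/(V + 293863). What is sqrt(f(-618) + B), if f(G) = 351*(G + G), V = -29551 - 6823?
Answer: 13*I*sqrt(680797162067869)/514978 ≈ 658.66*I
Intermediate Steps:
V = -36374
f(G) = 702*G (f(G) = 351*(2*G) = 702*G)
B = -1544933/1029956 (B = -3/2 + 1/(4*(-36374 + 293863)) = -3/2 + (1/4)/257489 = -3/2 + (1/4)*(1/257489) = -3/2 + 1/1029956 = -1544933/1029956 ≈ -1.5000)
sqrt(f(-618) + B) = sqrt(702*(-618) - 1544933/1029956) = sqrt(-433836 - 1544933/1029956) = sqrt(-446833536149/1029956) = 13*I*sqrt(680797162067869)/514978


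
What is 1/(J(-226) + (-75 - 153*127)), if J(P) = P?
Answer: -1/19732 ≈ -5.0679e-5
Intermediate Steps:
1/(J(-226) + (-75 - 153*127)) = 1/(-226 + (-75 - 153*127)) = 1/(-226 + (-75 - 19431)) = 1/(-226 - 19506) = 1/(-19732) = -1/19732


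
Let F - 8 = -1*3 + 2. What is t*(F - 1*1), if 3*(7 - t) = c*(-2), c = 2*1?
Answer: 50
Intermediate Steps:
c = 2
t = 25/3 (t = 7 - 2*(-2)/3 = 7 - ⅓*(-4) = 7 + 4/3 = 25/3 ≈ 8.3333)
F = 7 (F = 8 + (-1*3 + 2) = 8 + (-3 + 2) = 8 - 1 = 7)
t*(F - 1*1) = 25*(7 - 1*1)/3 = 25*(7 - 1)/3 = (25/3)*6 = 50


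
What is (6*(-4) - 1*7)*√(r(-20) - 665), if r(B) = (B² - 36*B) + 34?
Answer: -31*√489 ≈ -685.51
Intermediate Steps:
r(B) = 34 + B² - 36*B
(6*(-4) - 1*7)*√(r(-20) - 665) = (6*(-4) - 1*7)*√((34 + (-20)² - 36*(-20)) - 665) = (-24 - 7)*√((34 + 400 + 720) - 665) = -31*√(1154 - 665) = -31*√489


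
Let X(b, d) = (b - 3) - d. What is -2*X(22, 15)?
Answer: -8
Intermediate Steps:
X(b, d) = -3 + b - d (X(b, d) = (-3 + b) - d = -3 + b - d)
-2*X(22, 15) = -2*(-3 + 22 - 1*15) = -2*(-3 + 22 - 15) = -2*4 = -8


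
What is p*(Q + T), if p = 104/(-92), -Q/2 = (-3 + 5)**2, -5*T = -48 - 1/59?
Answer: -12298/6785 ≈ -1.8125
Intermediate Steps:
T = 2833/295 (T = -(-48 - 1/59)/5 = -1/5*(-2833/59) = 2833/295 ≈ 9.6034)
Q = -8 (Q = -2*(-3 + 5)**2 = -2*2**2 = -2*4 = -8)
p = -26/23 (p = 104*(-1/92) = -26/23 ≈ -1.1304)
p*(Q + T) = -26*(-8 + 2833/295)/23 = -26/23*473/295 = -12298/6785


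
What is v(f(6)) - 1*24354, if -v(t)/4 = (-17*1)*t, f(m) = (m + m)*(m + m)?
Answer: -14562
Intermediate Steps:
f(m) = 4*m**2 (f(m) = (2*m)*(2*m) = 4*m**2)
v(t) = 68*t (v(t) = -4*(-17*1)*t = -(-68)*t = 68*t)
v(f(6)) - 1*24354 = 68*(4*6**2) - 1*24354 = 68*(4*36) - 24354 = 68*144 - 24354 = 9792 - 24354 = -14562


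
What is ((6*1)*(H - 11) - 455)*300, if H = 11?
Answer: -136500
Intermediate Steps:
((6*1)*(H - 11) - 455)*300 = ((6*1)*(11 - 11) - 455)*300 = (6*0 - 455)*300 = (0 - 455)*300 = -455*300 = -136500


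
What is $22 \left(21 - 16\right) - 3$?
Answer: $107$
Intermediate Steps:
$22 \left(21 - 16\right) - 3 = 22 \cdot 5 - 3 = 110 - 3 = 107$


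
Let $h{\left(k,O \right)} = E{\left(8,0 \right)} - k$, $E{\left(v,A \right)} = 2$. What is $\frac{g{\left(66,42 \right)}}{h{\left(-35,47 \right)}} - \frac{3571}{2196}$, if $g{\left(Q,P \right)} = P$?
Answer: $- \frac{39895}{81252} \approx -0.491$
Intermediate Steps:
$h{\left(k,O \right)} = 2 - k$
$\frac{g{\left(66,42 \right)}}{h{\left(-35,47 \right)}} - \frac{3571}{2196} = \frac{42}{2 - -35} - \frac{3571}{2196} = \frac{42}{2 + 35} - \frac{3571}{2196} = \frac{42}{37} - \frac{3571}{2196} = - \frac{39895}{81252}$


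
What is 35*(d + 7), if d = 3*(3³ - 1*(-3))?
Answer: 3395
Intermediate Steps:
d = 90 (d = 3*(27 + 3) = 3*30 = 90)
35*(d + 7) = 35*(90 + 7) = 35*97 = 3395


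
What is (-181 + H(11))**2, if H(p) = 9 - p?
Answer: 33489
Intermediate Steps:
(-181 + H(11))**2 = (-181 + (9 - 1*11))**2 = (-181 + (9 - 11))**2 = (-181 - 2)**2 = (-183)**2 = 33489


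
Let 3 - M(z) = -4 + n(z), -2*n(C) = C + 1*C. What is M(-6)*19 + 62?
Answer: 81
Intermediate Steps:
n(C) = -C (n(C) = -(C + 1*C)/2 = -(C + C)/2 = -C)
M(z) = 7 + z (M(z) = 3 - (-4 - z) = 3 + (4 + z) = 7 + z)
M(-6)*19 + 62 = (7 - 6)*19 + 62 = 1*19 + 62 = 19 + 62 = 81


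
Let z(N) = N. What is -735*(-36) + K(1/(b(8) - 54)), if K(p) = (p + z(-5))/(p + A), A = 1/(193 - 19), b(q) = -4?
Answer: 53793/2 ≈ 26897.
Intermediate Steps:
A = 1/174 ≈ 0.0057471
K(p) = (-5 + p)/(1/174 + p) (K(p) = (p - 5)/(p + 1/174) = (-5 + p)/(1/174 + p))
-735*(-36) + K(1/(b(8) - 54)) = -735*(-36) + 174*(-5 + 1/(-4 - 54))/(1 + 174/(-4 - 54)) = 26460 + 174*(-5 + 1/(-58))/(1 + 174/(-58)) = 26460 + 174*(-5 - 1/58)/(1 + 174*(-1/58)) = 26460 + 174*(-291/58)/(1 - 3) = 26460 + 174*(-291/58)/(-2) = 26460 + 174*(-1/2)*(-291/58) = 26460 + 873/2 = 53793/2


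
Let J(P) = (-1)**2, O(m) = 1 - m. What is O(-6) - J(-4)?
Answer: 6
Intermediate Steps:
J(P) = 1
O(-6) - J(-4) = (1 - 1*(-6)) - 1*1 = (1 + 6) - 1 = 7 - 1 = 6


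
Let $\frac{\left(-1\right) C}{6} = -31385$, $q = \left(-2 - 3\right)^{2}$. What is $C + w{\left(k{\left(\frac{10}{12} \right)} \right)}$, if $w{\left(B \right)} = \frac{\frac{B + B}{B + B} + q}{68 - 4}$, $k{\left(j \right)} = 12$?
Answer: $\frac{6025933}{32} \approx 1.8831 \cdot 10^{5}$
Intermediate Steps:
$q = 25$ ($q = \left(-5\right)^{2} = 25$)
$C = 188310$ ($C = \left(-6\right) \left(-31385\right) = 188310$)
$w{\left(B \right)} = \frac{13}{32}$ ($w{\left(B \right)} = \frac{\frac{B + B}{B + B} + 25}{68 - 4} = \frac{\frac{2 B}{2 B} + 25}{64} = \left(2 B \frac{1}{2 B} + 25\right) \frac{1}{64} = \left(1 + 25\right) \frac{1}{64} = 26 \cdot \frac{1}{64} = \frac{13}{32}$)
$C + w{\left(k{\left(\frac{10}{12} \right)} \right)} = 188310 + \frac{13}{32} = \frac{6025933}{32}$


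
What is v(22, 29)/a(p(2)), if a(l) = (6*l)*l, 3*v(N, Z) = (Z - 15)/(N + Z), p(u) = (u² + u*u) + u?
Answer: 7/45900 ≈ 0.00015251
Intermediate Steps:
p(u) = u + 2*u² (p(u) = (u² + u²) + u = 2*u² + u = u + 2*u²)
v(N, Z) = (-15 + Z)/(3*(N + Z)) (v(N, Z) = ((Z - 15)/(N + Z))/3 = ((-15 + Z)/(N + Z))/3 = (-15 + Z)/(3*(N + Z)))
a(l) = 6*l²
v(22, 29)/a(p(2)) = ((-5 + (⅓)*29)/(22 + 29))/((6*(2*(1 + 2*2))²)) = ((-5 + 29/3)/51)/((6*(2*(1 + 4))²)) = ((1/51)*(14/3))/((6*(2*5)²)) = 14/(153*((6*10²))) = 14/(153*((6*100))) = (14/153)/600 = (14/153)*(1/600) = 7/45900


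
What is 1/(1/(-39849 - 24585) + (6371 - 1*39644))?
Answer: -64434/2143912483 ≈ -3.0054e-5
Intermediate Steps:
1/(1/(-39849 - 24585) + (6371 - 1*39644)) = 1/(1/(-64434) + (6371 - 39644)) = 1/(-1/64434 - 33273) = 1/(-2143912483/64434) = -64434/2143912483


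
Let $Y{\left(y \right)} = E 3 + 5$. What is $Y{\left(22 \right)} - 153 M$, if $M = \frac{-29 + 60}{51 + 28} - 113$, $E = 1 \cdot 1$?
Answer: $\frac{1361720}{79} \approx 17237.0$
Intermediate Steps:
$E = 1$
$Y{\left(y \right)} = 8$ ($Y{\left(y \right)} = 1 \cdot 3 + 5 = 3 + 5 = 8$)
$M = - \frac{8896}{79}$ ($M = \frac{31}{79} - 113 = - \frac{8896}{79} \approx -112.61$)
$Y{\left(22 \right)} - 153 M = 8 - - \frac{1361088}{79} = 8 + \frac{1361088}{79} = \frac{1361720}{79}$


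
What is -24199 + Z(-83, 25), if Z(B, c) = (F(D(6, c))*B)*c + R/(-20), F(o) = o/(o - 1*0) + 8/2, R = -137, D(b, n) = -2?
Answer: -691343/20 ≈ -34567.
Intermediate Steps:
F(o) = 5 (F(o) = o/(o + 0) + 8*(1/2) = o/o + 4 = 1 + 4 = 5)
Z(B, c) = 137/20 + 5*B*c (Z(B, c) = (5*B)*c - 137/(-20) = 5*B*c - 137*(-1/20) = 5*B*c + 137/20 = 137/20 + 5*B*c)
-24199 + Z(-83, 25) = -24199 + (137/20 + 5*(-83)*25) = -24199 + (137/20 - 10375) = -24199 - 207363/20 = -691343/20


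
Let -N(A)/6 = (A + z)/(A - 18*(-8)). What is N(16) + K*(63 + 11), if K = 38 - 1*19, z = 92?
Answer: 28039/20 ≈ 1401.9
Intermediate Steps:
N(A) = -6*(92 + A)/(144 + A) (N(A) = -6*(A + 92)/(A - 18*(-8)) = -6*(92 + A)/(A + 144) = -6*(92 + A)/(144 + A))
K = 19 (K = 38 - 19 = 19)
N(16) + K*(63 + 11) = 6*(-92 - 1*16)/(144 + 16) + 19*(63 + 11) = 6*(-92 - 16)/160 + 19*74 = 6*(1/160)*(-108) + 1406 = -81/20 + 1406 = 28039/20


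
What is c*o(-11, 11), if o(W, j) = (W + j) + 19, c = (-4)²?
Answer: 304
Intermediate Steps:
c = 16
o(W, j) = 19 + W + j
c*o(-11, 11) = 16*(19 - 11 + 11) = 16*19 = 304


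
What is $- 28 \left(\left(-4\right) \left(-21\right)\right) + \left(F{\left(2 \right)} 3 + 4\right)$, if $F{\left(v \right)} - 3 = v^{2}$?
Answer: $-2327$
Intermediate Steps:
$F{\left(v \right)} = 3 + v^{2}$
$- 28 \left(\left(-4\right) \left(-21\right)\right) + \left(F{\left(2 \right)} 3 + 4\right) = - 28 \left(\left(-4\right) \left(-21\right)\right) + \left(\left(3 + 2^{2}\right) 3 + 4\right) = \left(-28\right) 84 + \left(\left(3 + 4\right) 3 + 4\right) = -2352 + \left(7 \cdot 3 + 4\right) = -2352 + \left(21 + 4\right) = -2352 + 25 = -2327$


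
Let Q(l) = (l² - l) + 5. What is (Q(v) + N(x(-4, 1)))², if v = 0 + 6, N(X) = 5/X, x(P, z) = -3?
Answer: 10000/9 ≈ 1111.1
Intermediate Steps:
v = 6
Q(l) = 5 + l² - l
(Q(v) + N(x(-4, 1)))² = ((5 + 6² - 1*6) + 5/(-3))² = ((5 + 36 - 6) + 5*(-⅓))² = (35 - 5/3)² = (100/3)² = 10000/9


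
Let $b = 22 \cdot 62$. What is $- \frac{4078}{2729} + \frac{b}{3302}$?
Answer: $- \frac{4871600}{4505579} \approx -1.0812$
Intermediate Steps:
$b = 1364$
$- \frac{4078}{2729} + \frac{b}{3302} = - \frac{4078}{2729} + \frac{1364}{3302} = \left(-4078\right) \frac{1}{2729} + 1364 \cdot \frac{1}{3302} = - \frac{4078}{2729} + \frac{682}{1651} = - \frac{4871600}{4505579}$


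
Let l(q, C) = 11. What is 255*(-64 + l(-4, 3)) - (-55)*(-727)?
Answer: -53500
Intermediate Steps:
255*(-64 + l(-4, 3)) - (-55)*(-727) = 255*(-64 + 11) - (-55)*(-727) = 255*(-53) - 1*39985 = -13515 - 39985 = -53500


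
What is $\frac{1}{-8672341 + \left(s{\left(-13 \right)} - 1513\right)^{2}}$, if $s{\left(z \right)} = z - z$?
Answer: $- \frac{1}{6383172} \approx -1.5666 \cdot 10^{-7}$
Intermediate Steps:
$s{\left(z \right)} = 0$
$\frac{1}{-8672341 + \left(s{\left(-13 \right)} - 1513\right)^{2}} = \frac{1}{-8672341 + \left(0 - 1513\right)^{2}} = \frac{1}{-8672341 + \left(-1513\right)^{2}} = \frac{1}{-8672341 + 2289169} = \frac{1}{-6383172} = - \frac{1}{6383172}$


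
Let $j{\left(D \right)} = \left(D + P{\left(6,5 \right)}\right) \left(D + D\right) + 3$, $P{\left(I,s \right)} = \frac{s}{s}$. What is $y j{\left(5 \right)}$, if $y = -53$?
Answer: $-3339$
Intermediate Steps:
$P{\left(I,s \right)} = 1$
$j{\left(D \right)} = 3 + 2 D \left(1 + D\right)$ ($j{\left(D \right)} = \left(D + 1\right) \left(D + D\right) + 3 = \left(1 + D\right) 2 D + 3 = 2 D \left(1 + D\right) + 3 = 3 + 2 D \left(1 + D\right)$)
$y j{\left(5 \right)} = - 53 \left(3 + 2 \cdot 5 + 2 \cdot 5^{2}\right) = - 53 \left(3 + 10 + 2 \cdot 25\right) = - 53 \left(3 + 10 + 50\right) = \left(-53\right) 63 = -3339$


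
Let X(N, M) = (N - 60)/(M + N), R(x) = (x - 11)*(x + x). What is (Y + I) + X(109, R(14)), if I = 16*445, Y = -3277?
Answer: 741748/193 ≈ 3843.3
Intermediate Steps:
R(x) = 2*x*(-11 + x) (R(x) = (-11 + x)*(2*x) = 2*x*(-11 + x))
I = 7120
X(N, M) = (-60 + N)/(M + N)
(Y + I) + X(109, R(14)) = (-3277 + 7120) + (-60 + 109)/(2*14*(-11 + 14) + 109) = 3843 + 49/(2*14*3 + 109) = 3843 + 49/(84 + 109) = 3843 + 49/193 = 741748/193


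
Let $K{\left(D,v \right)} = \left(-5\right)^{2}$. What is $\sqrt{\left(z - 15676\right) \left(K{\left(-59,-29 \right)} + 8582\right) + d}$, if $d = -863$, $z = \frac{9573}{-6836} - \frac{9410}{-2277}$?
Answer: $\frac{i \sqrt{907907915876964245859}}{2594262} \approx 11615.0 i$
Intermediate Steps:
$K{\left(D,v \right)} = 25$
$z = \frac{42529039}{15565572}$ ($z = 9573 \left(- \frac{1}{6836}\right) - - \frac{9410}{2277} = - \frac{9573}{6836} + \frac{9410}{2277} = \frac{42529039}{15565572} \approx 2.7323$)
$\sqrt{\left(z - 15676\right) \left(K{\left(-59,-29 \right)} + 8582\right) + d} = \sqrt{\left(\frac{42529039}{15565572} - 15676\right) \left(25 + 8582\right) - 863} = \sqrt{\left(- \frac{243963377633}{15565572}\right) 8607 - 863} = \sqrt{- \frac{699930930429077}{5188524} - 863} = \sqrt{- \frac{699935408125289}{5188524}} = \frac{i \sqrt{907907915876964245859}}{2594262}$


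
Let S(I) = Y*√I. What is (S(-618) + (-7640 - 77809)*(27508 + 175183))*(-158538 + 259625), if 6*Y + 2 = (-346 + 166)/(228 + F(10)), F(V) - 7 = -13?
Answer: -1750800886822533 - 5256524*I*√618/111 ≈ -1.7508e+15 - 1.1773e+6*I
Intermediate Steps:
F(V) = -6 (F(V) = 7 - 13 = -6)
Y = -52/111 (Y = -⅓ + ((-346 + 166)/(228 - 6))/6 = -⅓ + (-180/222)/6 = -⅓ + (-180*1/222)/6 = -⅓ + (⅙)*(-30/37) = -⅓ - 5/37 = -52/111 ≈ -0.46847)
S(I) = -52*√I/111
(S(-618) + (-7640 - 77809)*(27508 + 175183))*(-158538 + 259625) = (-52*I*√618/111 + (-7640 - 77809)*(27508 + 175183))*(-158538 + 259625) = (-52*I*√618/111 - 85449*202691)*101087 = (-52*I*√618/111 - 17319743259)*101087 = (-17319743259 - 52*I*√618/111)*101087 = -1750800886822533 - 5256524*I*√618/111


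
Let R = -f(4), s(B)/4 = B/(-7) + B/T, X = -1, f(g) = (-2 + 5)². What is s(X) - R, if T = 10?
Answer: 321/35 ≈ 9.1714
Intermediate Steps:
f(g) = 9 (f(g) = 3² = 9)
s(B) = -6*B/35 (s(B) = 4*(B/(-7) + B/10) = 4*(B*(-⅐) + B*(⅒)) = 4*(-B/7 + B/10) = 4*(-3*B/70) = -6*B/35)
R = -9 (R = -1*9 = -9)
s(X) - R = -6/35*(-1) - 1*(-9) = 6/35 + 9 = 321/35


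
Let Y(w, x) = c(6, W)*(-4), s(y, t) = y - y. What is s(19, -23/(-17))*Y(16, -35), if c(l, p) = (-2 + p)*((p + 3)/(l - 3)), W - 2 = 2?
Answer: 0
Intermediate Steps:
W = 4 (W = 2 + 2 = 4)
s(y, t) = 0
c(l, p) = (-2 + p)*(3 + p)/(-3 + l) (c(l, p) = (-2 + p)*((3 + p)/(-3 + l)) = (-2 + p)*(3 + p)/(-3 + l))
Y(w, x) = -56/3 (Y(w, x) = ((-6 + 4 + 4²)/(-3 + 6))*(-4) = ((-6 + 4 + 16)/3)*(-4) = ((⅓)*14)*(-4) = (14/3)*(-4) = -56/3)
s(19, -23/(-17))*Y(16, -35) = 0*(-56/3) = 0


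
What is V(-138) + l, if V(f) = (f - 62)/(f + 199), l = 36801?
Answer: 2244661/61 ≈ 36798.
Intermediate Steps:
V(f) = (-62 + f)/(199 + f)
V(-138) + l = (-62 - 138)/(199 - 138) + 36801 = -200/61 + 36801 = 2244661/61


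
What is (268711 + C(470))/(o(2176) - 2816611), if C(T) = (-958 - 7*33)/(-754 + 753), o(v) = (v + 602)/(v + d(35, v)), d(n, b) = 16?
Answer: -295810400/3087004267 ≈ -0.095824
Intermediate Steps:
o(v) = (602 + v)/(16 + v) (o(v) = (v + 602)/(v + 16) = (602 + v)/(16 + v))
C(T) = 1189 (C(T) = (-958 - 231)/(-1) = -1189*(-1) = 1189)
(268711 + C(470))/(o(2176) - 2816611) = (268711 + 1189)/((602 + 2176)/(16 + 2176) - 2816611) = 269900/(2778/2192 - 2816611) = 269900/((1/2192)*2778 - 2816611) = 269900/(1389/1096 - 2816611) = 269900/(-3087004267/1096) = 269900*(-1096/3087004267) = -295810400/3087004267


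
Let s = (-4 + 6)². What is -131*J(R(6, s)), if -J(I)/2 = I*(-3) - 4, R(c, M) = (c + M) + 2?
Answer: -10480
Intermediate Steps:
s = 4 (s = 2² = 4)
R(c, M) = 2 + M + c (R(c, M) = (M + c) + 2 = 2 + M + c)
J(I) = 8 + 6*I (J(I) = -2*(I*(-3) - 4) = -2*(-3*I - 4) = -2*(-4 - 3*I) = 8 + 6*I)
-131*J(R(6, s)) = -131*(8 + 6*(2 + 4 + 6)) = -131*(8 + 6*12) = -131*(8 + 72) = -131*80 = -10480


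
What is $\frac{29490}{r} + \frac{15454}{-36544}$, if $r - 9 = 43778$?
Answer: $\frac{200499131}{800076064} \approx 0.2506$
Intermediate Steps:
$r = 43787$ ($r = 9 + 43778 = 43787$)
$\frac{29490}{r} + \frac{15454}{-36544} = \frac{29490}{43787} + \frac{15454}{-36544} = 29490 \cdot \frac{1}{43787} + 15454 \left(- \frac{1}{36544}\right) = \frac{29490}{43787} - \frac{7727}{18272} = \frac{200499131}{800076064}$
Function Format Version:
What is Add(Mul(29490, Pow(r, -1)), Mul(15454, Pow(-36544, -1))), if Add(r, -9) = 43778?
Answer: Rational(200499131, 800076064) ≈ 0.25060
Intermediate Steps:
r = 43787 (r = Add(9, 43778) = 43787)
Add(Mul(29490, Pow(r, -1)), Mul(15454, Pow(-36544, -1))) = Add(Mul(29490, Pow(43787, -1)), Mul(15454, Pow(-36544, -1))) = Add(Mul(29490, Rational(1, 43787)), Mul(15454, Rational(-1, 36544))) = Add(Rational(29490, 43787), Rational(-7727, 18272)) = Rational(200499131, 800076064)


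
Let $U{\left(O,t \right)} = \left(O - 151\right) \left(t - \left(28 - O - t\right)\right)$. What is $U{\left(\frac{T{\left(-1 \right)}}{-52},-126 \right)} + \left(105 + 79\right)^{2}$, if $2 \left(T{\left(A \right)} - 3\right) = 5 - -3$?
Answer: $\frac{206028677}{2704} \approx 76194.0$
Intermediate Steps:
$T{\left(A \right)} = 7$ ($T{\left(A \right)} = 3 + \frac{5 - -3}{2} = 3 + \frac{5 + 3}{2} = 3 + \frac{1}{2} \cdot 8 = 3 + 4 = 7$)
$U{\left(O,t \right)} = \left(-151 + O\right) \left(-28 + O + 2 t\right)$ ($U{\left(O,t \right)} = \left(-151 + O\right) \left(t + \left(-28 + O + t\right)\right) = \left(-151 + O\right) \left(-28 + O + 2 t\right)$)
$U{\left(\frac{T{\left(-1 \right)}}{-52},-126 \right)} + \left(105 + 79\right)^{2} = \left(4228 + \left(\frac{7}{-52}\right)^{2} - -38052 - 179 \frac{7}{-52} + 2 \frac{7}{-52} \left(-126\right)\right) + \left(105 + 79\right)^{2} = \left(4228 + \left(7 \left(- \frac{1}{52}\right)\right)^{2} + 38052 - 179 \cdot 7 \left(- \frac{1}{52}\right) + 2 \cdot 7 \left(- \frac{1}{52}\right) \left(-126\right)\right) + 184^{2} = \left(4228 + \left(- \frac{7}{52}\right)^{2} + 38052 - - \frac{1253}{52} + 2 \left(- \frac{7}{52}\right) \left(-126\right)\right) + 33856 = \left(4228 + \frac{49}{2704} + 38052 + \frac{1253}{52} + \frac{441}{13}\right) + 33856 = \frac{114482053}{2704} + 33856 = \frac{206028677}{2704}$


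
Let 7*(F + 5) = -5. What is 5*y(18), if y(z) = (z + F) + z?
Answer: 1060/7 ≈ 151.43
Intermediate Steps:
F = -40/7 (F = -5 + (⅐)*(-5) = -5 - 5/7 = -40/7 ≈ -5.7143)
y(z) = -40/7 + 2*z (y(z) = (z - 40/7) + z = (-40/7 + z) + z = -40/7 + 2*z)
5*y(18) = 5*(-40/7 + 2*18) = 5*(-40/7 + 36) = 5*(212/7) = 1060/7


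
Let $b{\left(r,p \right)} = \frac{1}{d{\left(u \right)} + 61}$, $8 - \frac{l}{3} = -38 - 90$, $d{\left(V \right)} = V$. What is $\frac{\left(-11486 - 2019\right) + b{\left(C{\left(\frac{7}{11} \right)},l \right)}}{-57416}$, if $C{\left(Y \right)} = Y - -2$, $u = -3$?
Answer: $\frac{783289}{3330128} \approx 0.23521$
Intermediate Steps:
$l = 408$ ($l = 24 - 3 \left(-38 - 90\right) = 24 - -384 = 24 + 384 = 408$)
$C{\left(Y \right)} = 2 + Y$ ($C{\left(Y \right)} = Y + 2 = 2 + Y$)
$b{\left(r,p \right)} = \frac{1}{58}$ ($b{\left(r,p \right)} = \frac{1}{-3 + 61} = \frac{1}{58}$)
$\frac{\left(-11486 - 2019\right) + b{\left(C{\left(\frac{7}{11} \right)},l \right)}}{-57416} = \frac{\left(-11486 - 2019\right) + \frac{1}{58}}{-57416} = \left(-13505 + \frac{1}{58}\right) \left(- \frac{1}{57416}\right) = \left(- \frac{783289}{58}\right) \left(- \frac{1}{57416}\right) = \frac{783289}{3330128}$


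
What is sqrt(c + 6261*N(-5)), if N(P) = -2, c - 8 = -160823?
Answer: I*sqrt(173337) ≈ 416.34*I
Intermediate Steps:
c = -160815 (c = 8 - 160823 = -160815)
sqrt(c + 6261*N(-5)) = sqrt(-160815 + 6261*(-2)) = sqrt(-160815 - 12522) = sqrt(-173337) = I*sqrt(173337)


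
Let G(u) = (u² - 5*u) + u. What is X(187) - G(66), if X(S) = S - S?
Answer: -4092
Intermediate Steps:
X(S) = 0
G(u) = u² - 4*u
X(187) - G(66) = 0 - 66*(-4 + 66) = 0 - 66*62 = 0 - 1*4092 = 0 - 4092 = -4092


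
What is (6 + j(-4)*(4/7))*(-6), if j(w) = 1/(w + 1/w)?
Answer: -4188/119 ≈ -35.193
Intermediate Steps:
(6 + j(-4)*(4/7))*(-6) = (6 + (-4/(1 + (-4)²))*(4/7))*(-6) = (6 + (-4/(1 + 16))*(4*(⅐)))*(-6) = (6 - 4/17*(4/7))*(-6) = (6 - 4*1/17*(4/7))*(-6) = (6 - 4/17*4/7)*(-6) = (6 - 16/119)*(-6) = (698/119)*(-6) = -4188/119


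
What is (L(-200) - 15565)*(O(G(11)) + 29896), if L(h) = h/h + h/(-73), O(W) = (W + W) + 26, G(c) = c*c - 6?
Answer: -34251827744/73 ≈ -4.6920e+8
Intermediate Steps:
G(c) = -6 + c**2 (G(c) = c**2 - 6 = -6 + c**2)
O(W) = 26 + 2*W (O(W) = 2*W + 26 = 26 + 2*W)
L(h) = 1 - h/73 (L(h) = 1 + h*(-1/73) = 1 - h/73)
(L(-200) - 15565)*(O(G(11)) + 29896) = ((1 - 1/73*(-200)) - 15565)*((26 + 2*(-6 + 11**2)) + 29896) = ((1 + 200/73) - 15565)*((26 + 2*(-6 + 121)) + 29896) = (273/73 - 15565)*((26 + 2*115) + 29896) = -1135972*((26 + 230) + 29896)/73 = -1135972*(256 + 29896)/73 = -1135972/73*30152 = -34251827744/73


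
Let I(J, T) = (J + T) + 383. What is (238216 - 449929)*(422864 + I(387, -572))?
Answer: -89567725206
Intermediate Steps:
I(J, T) = 383 + J + T
(238216 - 449929)*(422864 + I(387, -572)) = (238216 - 449929)*(422864 + (383 + 387 - 572)) = -211713*(422864 + 198) = -211713*423062 = -89567725206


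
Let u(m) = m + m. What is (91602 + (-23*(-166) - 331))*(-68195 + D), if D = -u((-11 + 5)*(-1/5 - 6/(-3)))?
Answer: -32412702163/5 ≈ -6.4825e+9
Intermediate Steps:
u(m) = 2*m
D = 108/5 (D = -2*(-11 + 5)*(-1/5 - 6/(-3)) = -2*(-6*(-1*⅕ - 6*(-⅓))) = -2*(-6*(-⅕ + 2)) = -2*(-6*9/5) = -2*(-54)/5 = -1*(-108/5) = 108/5 ≈ 21.600)
(91602 + (-23*(-166) - 331))*(-68195 + D) = (91602 + (-23*(-166) - 331))*(-68195 + 108/5) = (91602 + (3818 - 331))*(-340867/5) = (91602 + 3487)*(-340867/5) = 95089*(-340867/5) = -32412702163/5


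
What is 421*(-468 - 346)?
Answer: -342694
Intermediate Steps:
421*(-468 - 346) = 421*(-814) = -342694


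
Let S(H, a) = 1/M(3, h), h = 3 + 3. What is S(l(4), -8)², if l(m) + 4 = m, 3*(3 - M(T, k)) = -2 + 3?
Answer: 9/64 ≈ 0.14063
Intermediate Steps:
h = 6
M(T, k) = 8/3 (M(T, k) = 3 - (-2 + 3)/3 = 3 - ⅓*1 = 3 - ⅓ = 8/3)
l(m) = -4 + m
S(H, a) = 3/8 (S(H, a) = 1/(8/3) = 3/8)
S(l(4), -8)² = (3/8)² = 9/64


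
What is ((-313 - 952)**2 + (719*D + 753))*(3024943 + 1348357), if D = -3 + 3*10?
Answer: 7086455960300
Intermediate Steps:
D = 27 (D = -3 + 30 = 27)
((-313 - 952)**2 + (719*D + 753))*(3024943 + 1348357) = ((-313 - 952)**2 + (719*27 + 753))*(3024943 + 1348357) = ((-1265)**2 + (19413 + 753))*4373300 = (1600225 + 20166)*4373300 = 1620391*4373300 = 7086455960300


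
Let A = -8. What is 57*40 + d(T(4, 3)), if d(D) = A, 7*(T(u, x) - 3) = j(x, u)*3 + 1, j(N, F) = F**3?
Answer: 2272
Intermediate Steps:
T(u, x) = 22/7 + 3*u**3/7 (T(u, x) = 3 + (u**3*3 + 1)/7 = 3 + (3*u**3 + 1)/7 = 3 + (1 + 3*u**3)/7 = 3 + (1/7 + 3*u**3/7) = 22/7 + 3*u**3/7)
d(D) = -8
57*40 + d(T(4, 3)) = 57*40 - 8 = 2280 - 8 = 2272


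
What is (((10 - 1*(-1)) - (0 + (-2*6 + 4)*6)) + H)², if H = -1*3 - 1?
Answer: 3025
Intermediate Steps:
H = -4 (H = -3 - 1 = -4)
(((10 - 1*(-1)) - (0 + (-2*6 + 4)*6)) + H)² = (((10 - 1*(-1)) - (0 + (-2*6 + 4)*6)) - 4)² = (((10 + 1) - (0 + (-12 + 4)*6)) - 4)² = ((11 - (0 - 8*6)) - 4)² = ((11 - (0 - 48)) - 4)² = ((11 - 1*(-48)) - 4)² = ((11 + 48) - 4)² = (59 - 4)² = 55² = 3025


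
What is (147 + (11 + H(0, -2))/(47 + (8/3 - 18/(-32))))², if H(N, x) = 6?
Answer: 126190484289/5812921 ≈ 21709.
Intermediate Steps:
(147 + (11 + H(0, -2))/(47 + (8/3 - 18/(-32))))² = (147 + (11 + 6)/(47 + (8/3 - 18/(-32))))² = (147 + 17/(47 + (8*(⅓) - 18*(-1/32))))² = (147 + 17/(47 + (8/3 + 9/16)))² = (147 + 17/(47 + 155/48))² = (147 + 17/(2411/48))² = (147 + 17*(48/2411))² = (147 + 816/2411)² = (355233/2411)² = 126190484289/5812921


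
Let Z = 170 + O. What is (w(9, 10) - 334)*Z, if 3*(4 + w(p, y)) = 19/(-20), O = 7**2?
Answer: -1481827/20 ≈ -74091.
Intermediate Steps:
O = 49
w(p, y) = -259/60 (w(p, y) = -4 + (19/(-20))/3 = -4 + (19*(-1/20))/3 = -4 + (1/3)*(-19/20) = -4 - 19/60 = -259/60)
Z = 219 (Z = 170 + 49 = 219)
(w(9, 10) - 334)*Z = (-259/60 - 334)*219 = -20299/60*219 = -1481827/20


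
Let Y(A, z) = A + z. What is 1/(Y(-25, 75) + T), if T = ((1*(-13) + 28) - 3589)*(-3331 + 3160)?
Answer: 1/611204 ≈ 1.6361e-6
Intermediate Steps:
T = 611154 (T = ((-13 + 28) - 3589)*(-171) = (15 - 3589)*(-171) = -3574*(-171) = 611154)
1/(Y(-25, 75) + T) = 1/((-25 + 75) + 611154) = 1/(50 + 611154) = 1/611204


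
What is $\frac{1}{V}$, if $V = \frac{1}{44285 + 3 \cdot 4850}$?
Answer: $58835$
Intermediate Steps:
$V = \frac{1}{58835}$ ($V = \frac{1}{44285 + 14550} = \frac{1}{58835} \approx 1.6997 \cdot 10^{-5}$)
$\frac{1}{V} = \frac{1}{\frac{1}{58835}} = 58835$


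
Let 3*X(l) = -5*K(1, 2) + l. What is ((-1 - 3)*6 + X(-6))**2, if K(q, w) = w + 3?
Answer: 10609/9 ≈ 1178.8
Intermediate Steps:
K(q, w) = 3 + w
X(l) = -25/3 + l/3 (X(l) = (-5*(3 + 2) + l)/3 = (-5*5 + l)/3 = (-25 + l)/3 = -25/3 + l/3)
((-1 - 3)*6 + X(-6))**2 = ((-1 - 3)*6 + (-25/3 + (1/3)*(-6)))**2 = (-4*6 + (-25/3 - 2))**2 = (-24 - 31/3)**2 = (-103/3)**2 = 10609/9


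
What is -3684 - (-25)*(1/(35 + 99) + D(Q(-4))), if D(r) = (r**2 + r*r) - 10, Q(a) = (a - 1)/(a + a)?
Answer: -8392221/2144 ≈ -3914.3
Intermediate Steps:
Q(a) = (-1 + a)/(2*a) (Q(a) = (-1 + a)/((2*a)) = (-1 + a)*(1/(2*a)) = (-1 + a)/(2*a))
D(r) = -10 + 2*r**2 (D(r) = (r**2 + r**2) - 10 = 2*r**2 - 10 = -10 + 2*r**2)
-3684 - (-25)*(1/(35 + 99) + D(Q(-4))) = -3684 - (-25)*(1/(35 + 99) + (-10 + 2*((1/2)*(-1 - 4)/(-4))**2)) = -3684 - (-25)*(1/134 + (-10 + 2*((1/2)*(-1/4)*(-5))**2)) = -3684 - (-25)*(1/134 + (-10 + 2*(5/8)**2)) = -3684 - (-25)*(1/134 + (-10 + 2*(25/64))) = -3684 - (-25)*(1/134 + (-10 + 25/32)) = -3684 - (-25)*(1/134 - 295/32) = -3684 - (-25)*(-19749)/2144 = -3684 - 1*493725/2144 = -3684 - 493725/2144 = -8392221/2144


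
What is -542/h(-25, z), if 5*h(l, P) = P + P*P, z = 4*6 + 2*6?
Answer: -1355/666 ≈ -2.0345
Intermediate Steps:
z = 36 (z = 24 + 12 = 36)
h(l, P) = P/5 + P**2/5 (h(l, P) = (P + P*P)/5 = (P + P**2)/5 = P/5 + P**2/5)
-542/h(-25, z) = -542*5/(36*(1 + 36)) = -542/((1/5)*36*37) = -542/1332/5 = -542*5/1332 = -1355/666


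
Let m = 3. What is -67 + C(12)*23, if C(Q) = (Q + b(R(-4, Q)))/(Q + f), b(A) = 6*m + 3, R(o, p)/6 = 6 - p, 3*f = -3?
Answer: 2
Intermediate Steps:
f = -1 (f = (1/3)*(-3) = -1)
R(o, p) = 36 - 6*p (R(o, p) = 6*(6 - p) = 36 - 6*p)
b(A) = 21 (b(A) = 6*3 + 3 = 18 + 3 = 21)
C(Q) = (21 + Q)/(-1 + Q) (C(Q) = (Q + 21)/(Q - 1) = (21 + Q)/(-1 + Q))
-67 + C(12)*23 = -67 + ((21 + 12)/(-1 + 12))*23 = -67 + (33/11)*23 = -67 + ((1/11)*33)*23 = -67 + 3*23 = -67 + 69 = 2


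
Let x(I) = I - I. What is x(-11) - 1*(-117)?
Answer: 117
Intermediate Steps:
x(I) = 0
x(-11) - 1*(-117) = 0 - 1*(-117) = 0 + 117 = 117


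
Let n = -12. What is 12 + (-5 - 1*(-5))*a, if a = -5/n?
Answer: 12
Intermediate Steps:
a = 5/12 (a = -5/(-12) = -5*(-1/12) = 5/12 ≈ 0.41667)
12 + (-5 - 1*(-5))*a = 12 + (-5 - 1*(-5))*(5/12) = 12 + (-5 + 5)*(5/12) = 12 + 0*(5/12) = 12 + 0 = 12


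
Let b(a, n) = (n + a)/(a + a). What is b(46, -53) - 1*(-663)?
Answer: 60989/92 ≈ 662.92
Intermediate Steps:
b(a, n) = (a + n)/(2*a) (b(a, n) = (a + n)/((2*a)) = (a + n)*(1/(2*a)) = (a + n)/(2*a))
b(46, -53) - 1*(-663) = (1/2)*(46 - 53)/46 - 1*(-663) = (1/2)*(1/46)*(-7) + 663 = -7/92 + 663 = 60989/92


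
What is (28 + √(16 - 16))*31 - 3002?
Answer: -2134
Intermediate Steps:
(28 + √(16 - 16))*31 - 3002 = (28 + √0)*31 - 3002 = (28 + 0)*31 - 3002 = 28*31 - 3002 = 868 - 3002 = -2134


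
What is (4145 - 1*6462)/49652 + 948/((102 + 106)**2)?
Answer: -3323287/134259008 ≈ -0.024753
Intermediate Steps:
(4145 - 1*6462)/49652 + 948/((102 + 106)**2) = (4145 - 6462)*(1/49652) + 948/(208**2) = -2317*1/49652 + 948/43264 = -2317/49652 + 948*(1/43264) = -2317/49652 + 237/10816 = -3323287/134259008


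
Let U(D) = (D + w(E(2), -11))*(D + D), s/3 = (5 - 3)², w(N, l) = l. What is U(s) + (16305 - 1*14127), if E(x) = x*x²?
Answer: 2202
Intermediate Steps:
E(x) = x³
s = 12 (s = 3*(5 - 3)² = 3*2² = 3*4 = 12)
U(D) = 2*D*(-11 + D) (U(D) = (D - 11)*(D + D) = (-11 + D)*(2*D) = 2*D*(-11 + D))
U(s) + (16305 - 1*14127) = 2*12*(-11 + 12) + (16305 - 1*14127) = 2*12*1 + (16305 - 14127) = 24 + 2178 = 2202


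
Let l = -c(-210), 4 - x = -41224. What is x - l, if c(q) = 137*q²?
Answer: 6082928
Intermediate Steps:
x = 41228 (x = 4 - 1*(-41224) = 4 + 41224 = 41228)
l = -6041700 (l = -137*(-210)² = -137*44100 = -1*6041700 = -6041700)
x - l = 41228 - 1*(-6041700) = 41228 + 6041700 = 6082928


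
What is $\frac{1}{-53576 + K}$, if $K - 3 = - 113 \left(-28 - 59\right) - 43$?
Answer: $- \frac{1}{43785} \approx -2.2839 \cdot 10^{-5}$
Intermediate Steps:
$K = 9791$ ($K = 3 - \left(43 + 113 \left(-28 - 59\right)\right) = 3 - -9788 = 3 + \left(9831 - 43\right) = 3 + 9788 = 9791$)
$\frac{1}{-53576 + K} = \frac{1}{-53576 + 9791} = \frac{1}{-43785} = - \frac{1}{43785}$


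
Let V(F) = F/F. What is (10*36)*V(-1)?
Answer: 360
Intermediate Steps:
V(F) = 1
(10*36)*V(-1) = (10*36)*1 = 360*1 = 360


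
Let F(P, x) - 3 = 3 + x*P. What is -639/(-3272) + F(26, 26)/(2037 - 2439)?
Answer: -987313/657672 ≈ -1.5012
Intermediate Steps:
F(P, x) = 6 + P*x (F(P, x) = 3 + (3 + x*P) = 3 + (3 + P*x) = 6 + P*x)
-639/(-3272) + F(26, 26)/(2037 - 2439) = -639/(-3272) + (6 + 26*26)/(2037 - 2439) = -639*(-1/3272) + (6 + 676)/(-402) = 639/3272 + 682*(-1/402) = 639/3272 - 341/201 = -987313/657672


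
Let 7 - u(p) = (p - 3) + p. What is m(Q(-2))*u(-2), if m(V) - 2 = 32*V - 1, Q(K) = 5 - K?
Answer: 3150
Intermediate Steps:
u(p) = 10 - 2*p (u(p) = 7 - ((p - 3) + p) = 7 - ((-3 + p) + p) = 7 - (-3 + 2*p) = 7 + (3 - 2*p) = 10 - 2*p)
m(V) = 1 + 32*V (m(V) = 2 + (32*V - 1) = 2 + (-1 + 32*V) = 1 + 32*V)
m(Q(-2))*u(-2) = (1 + 32*(5 - 1*(-2)))*(10 - 2*(-2)) = (1 + 32*(5 + 2))*(10 + 4) = (1 + 32*7)*14 = (1 + 224)*14 = 225*14 = 3150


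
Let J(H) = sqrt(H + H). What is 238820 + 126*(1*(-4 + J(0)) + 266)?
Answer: 271832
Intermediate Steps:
J(H) = sqrt(2)*sqrt(H) (J(H) = sqrt(2*H) = sqrt(2)*sqrt(H))
238820 + 126*(1*(-4 + J(0)) + 266) = 238820 + 126*(1*(-4 + sqrt(2)*sqrt(0)) + 266) = 238820 + 126*(1*(-4 + sqrt(2)*0) + 266) = 238820 + 126*(1*(-4 + 0) + 266) = 238820 + 126*(1*(-4) + 266) = 238820 + 126*(-4 + 266) = 238820 + 126*262 = 238820 + 33012 = 271832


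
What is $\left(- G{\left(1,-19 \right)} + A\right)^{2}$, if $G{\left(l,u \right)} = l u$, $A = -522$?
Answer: $253009$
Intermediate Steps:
$\left(- G{\left(1,-19 \right)} + A\right)^{2} = \left(- 1 \left(-19\right) - 522\right)^{2} = \left(\left(-1\right) \left(-19\right) - 522\right)^{2} = \left(19 - 522\right)^{2} = \left(-503\right)^{2} = 253009$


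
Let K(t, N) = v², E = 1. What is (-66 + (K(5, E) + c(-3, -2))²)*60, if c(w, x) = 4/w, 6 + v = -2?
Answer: 695000/3 ≈ 2.3167e+5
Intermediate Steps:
v = -8 (v = -6 - 2 = -8)
K(t, N) = 64 (K(t, N) = (-8)² = 64)
(-66 + (K(5, E) + c(-3, -2))²)*60 = (-66 + (64 + 4/(-3))²)*60 = (-66 + (64 + 4*(-⅓))²)*60 = (-66 + (64 - 4/3)²)*60 = (-66 + (188/3)²)*60 = (-66 + 35344/9)*60 = (34750/9)*60 = 695000/3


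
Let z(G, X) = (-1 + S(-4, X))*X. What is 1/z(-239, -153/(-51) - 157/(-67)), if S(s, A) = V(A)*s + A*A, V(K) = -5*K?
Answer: 300763/216015410 ≈ 0.0013923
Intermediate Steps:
S(s, A) = A² - 5*A*s (S(s, A) = (-5*A)*s + A*A = -5*A*s + A² = A² - 5*A*s)
z(G, X) = X*(-1 + X*(20 + X)) (z(G, X) = (-1 + X*(X - 5*(-4)))*X = (-1 + X*(X + 20))*X = (-1 + X*(20 + X))*X = X*(-1 + X*(20 + X)))
1/z(-239, -153/(-51) - 157/(-67)) = 1/((-153/(-51) - 157/(-67))*(-1 + (-153/(-51) - 157/(-67))² + 20*(-153/(-51) - 157/(-67)))) = 1/((-153*(-1/51) - 157*(-1/67))*(-1 + (-153*(-1/51) - 157*(-1/67))² + 20*(-153*(-1/51) - 157*(-1/67)))) = 1/((3 + 157/67)*(-1 + (3 + 157/67)² + 20*(3 + 157/67))) = 1/(358*(-1 + (358/67)² + 20*(358/67))/67) = 1/(358*(-1 + 128164/4489 + 7160/67)/67) = 1/((358/67)*(603395/4489)) = 1/(216015410/300763) = 300763/216015410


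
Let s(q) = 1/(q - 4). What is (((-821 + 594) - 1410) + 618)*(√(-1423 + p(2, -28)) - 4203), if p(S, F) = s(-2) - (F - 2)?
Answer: 4282857 - 1019*I*√50154/6 ≈ 4.2829e+6 - 38034.0*I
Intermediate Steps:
s(q) = 1/(-4 + q)
p(S, F) = 11/6 - F (p(S, F) = 1/(-4 - 2) - (F - 2) = 1/(-6) - (-2 + F) = -⅙ + (2 - F) = 11/6 - F)
(((-821 + 594) - 1410) + 618)*(√(-1423 + p(2, -28)) - 4203) = (((-821 + 594) - 1410) + 618)*(√(-1423 + (11/6 - 1*(-28))) - 4203) = ((-227 - 1410) + 618)*(√(-1423 + (11/6 + 28)) - 4203) = (-1637 + 618)*(√(-1423 + 179/6) - 4203) = -1019*(√(-8359/6) - 4203) = -1019*(I*√50154/6 - 4203) = -1019*(-4203 + I*√50154/6) = 4282857 - 1019*I*√50154/6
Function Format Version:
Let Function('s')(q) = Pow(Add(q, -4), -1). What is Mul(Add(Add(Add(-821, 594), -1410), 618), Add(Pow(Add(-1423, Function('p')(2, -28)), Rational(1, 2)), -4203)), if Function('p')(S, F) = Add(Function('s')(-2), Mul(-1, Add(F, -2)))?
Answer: Add(4282857, Mul(Rational(-1019, 6), I, Pow(50154, Rational(1, 2)))) ≈ Add(4.2829e+6, Mul(-38034., I))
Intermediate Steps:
Function('s')(q) = Pow(Add(-4, q), -1)
Function('p')(S, F) = Add(Rational(11, 6), Mul(-1, F)) (Function('p')(S, F) = Add(Pow(Add(-4, -2), -1), Mul(-1, Add(F, -2))) = Add(Pow(-6, -1), Mul(-1, Add(-2, F))) = Add(Rational(-1, 6), Add(2, Mul(-1, F))) = Add(Rational(11, 6), Mul(-1, F)))
Mul(Add(Add(Add(-821, 594), -1410), 618), Add(Pow(Add(-1423, Function('p')(2, -28)), Rational(1, 2)), -4203)) = Mul(Add(Add(Add(-821, 594), -1410), 618), Add(Pow(Add(-1423, Add(Rational(11, 6), Mul(-1, -28))), Rational(1, 2)), -4203)) = Mul(Add(Add(-227, -1410), 618), Add(Pow(Add(-1423, Add(Rational(11, 6), 28)), Rational(1, 2)), -4203)) = Mul(Add(-1637, 618), Add(Pow(Add(-1423, Rational(179, 6)), Rational(1, 2)), -4203)) = Mul(-1019, Add(Pow(Rational(-8359, 6), Rational(1, 2)), -4203)) = Mul(-1019, Add(Mul(Rational(1, 6), I, Pow(50154, Rational(1, 2))), -4203)) = Mul(-1019, Add(-4203, Mul(Rational(1, 6), I, Pow(50154, Rational(1, 2))))) = Add(4282857, Mul(Rational(-1019, 6), I, Pow(50154, Rational(1, 2))))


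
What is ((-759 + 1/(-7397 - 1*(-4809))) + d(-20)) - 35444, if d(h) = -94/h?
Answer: -468406007/12940 ≈ -36198.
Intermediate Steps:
((-759 + 1/(-7397 - 1*(-4809))) + d(-20)) - 35444 = ((-759 + 1/(-7397 - 1*(-4809))) - 94/(-20)) - 35444 = ((-759 + 1/(-7397 + 4809)) - 94*(-1/20)) - 35444 = ((-759 + 1/(-2588)) + 47/10) - 35444 = ((-759 - 1/2588) + 47/10) - 35444 = (-1964293/2588 + 47/10) - 35444 = -9760647/12940 - 35444 = -468406007/12940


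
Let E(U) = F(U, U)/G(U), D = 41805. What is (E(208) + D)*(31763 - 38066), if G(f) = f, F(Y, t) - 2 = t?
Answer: -27404340975/104 ≈ -2.6350e+8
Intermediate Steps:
F(Y, t) = 2 + t
E(U) = (2 + U)/U
(E(208) + D)*(31763 - 38066) = ((2 + 208)/208 + 41805)*(31763 - 38066) = ((1/208)*210 + 41805)*(-6303) = (105/104 + 41805)*(-6303) = (4347825/104)*(-6303) = -27404340975/104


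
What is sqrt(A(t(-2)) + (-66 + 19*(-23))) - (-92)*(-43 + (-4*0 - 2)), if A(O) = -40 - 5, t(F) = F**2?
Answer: -4140 + 2*I*sqrt(137) ≈ -4140.0 + 23.409*I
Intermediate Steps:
A(O) = -45
sqrt(A(t(-2)) + (-66 + 19*(-23))) - (-92)*(-43 + (-4*0 - 2)) = sqrt(-45 + (-66 + 19*(-23))) - (-92)*(-43 + (-4*0 - 2)) = sqrt(-45 + (-66 - 437)) - (-92)*(-43 + (0 - 2)) = sqrt(-45 - 503) - (-92)*(-43 - 2) = sqrt(-548) - (-92)*(-45) = 2*I*sqrt(137) - 1*4140 = 2*I*sqrt(137) - 4140 = -4140 + 2*I*sqrt(137)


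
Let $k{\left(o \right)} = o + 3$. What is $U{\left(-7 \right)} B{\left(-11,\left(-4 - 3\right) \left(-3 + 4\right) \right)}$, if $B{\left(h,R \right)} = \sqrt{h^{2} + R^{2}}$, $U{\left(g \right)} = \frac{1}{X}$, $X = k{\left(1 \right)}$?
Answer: $\frac{\sqrt{170}}{4} \approx 3.2596$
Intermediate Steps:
$k{\left(o \right)} = 3 + o$
$X = 4$ ($X = 3 + 1 = 4$)
$U{\left(g \right)} = \frac{1}{4}$
$B{\left(h,R \right)} = \sqrt{R^{2} + h^{2}}$
$U{\left(-7 \right)} B{\left(-11,\left(-4 - 3\right) \left(-3 + 4\right) \right)} = \frac{\sqrt{\left(\left(-4 - 3\right) \left(-3 + 4\right)\right)^{2} + \left(-11\right)^{2}}}{4} = \frac{\sqrt{\left(\left(-7\right) 1\right)^{2} + 121}}{4} = \frac{\sqrt{\left(-7\right)^{2} + 121}}{4} = \frac{\sqrt{49 + 121}}{4} = \frac{\sqrt{170}}{4}$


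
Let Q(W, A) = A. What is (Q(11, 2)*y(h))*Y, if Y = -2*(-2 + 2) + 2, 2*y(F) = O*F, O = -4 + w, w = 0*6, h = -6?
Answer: 48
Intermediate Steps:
w = 0
O = -4 (O = -4 + 0 = -4)
y(F) = -2*F (y(F) = (-4*F)/2 = -2*F)
Y = 2 (Y = -2*0 + 2 = 0 + 2 = 2)
(Q(11, 2)*y(h))*Y = (2*(-2*(-6)))*2 = (2*12)*2 = 24*2 = 48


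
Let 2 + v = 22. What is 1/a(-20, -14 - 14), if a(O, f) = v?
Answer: 1/20 ≈ 0.050000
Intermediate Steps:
v = 20 (v = -2 + 22 = 20)
a(O, f) = 20
1/a(-20, -14 - 14) = 1/20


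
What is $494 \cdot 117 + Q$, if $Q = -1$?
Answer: $57797$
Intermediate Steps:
$494 \cdot 117 + Q = 494 \cdot 117 - 1 = 57798 - 1 = 57797$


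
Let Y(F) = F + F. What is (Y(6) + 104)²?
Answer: 13456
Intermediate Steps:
Y(F) = 2*F
(Y(6) + 104)² = (2*6 + 104)² = (12 + 104)² = 116² = 13456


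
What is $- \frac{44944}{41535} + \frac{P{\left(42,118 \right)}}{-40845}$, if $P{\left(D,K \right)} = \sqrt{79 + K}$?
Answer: $- \frac{44944}{41535} - \frac{\sqrt{197}}{40845} \approx -1.0824$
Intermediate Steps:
$- \frac{44944}{41535} + \frac{P{\left(42,118 \right)}}{-40845} = - \frac{44944}{41535} + \frac{\sqrt{79 + 118}}{-40845} = \left(-44944\right) \frac{1}{41535} + \sqrt{197} \left(- \frac{1}{40845}\right) = - \frac{44944}{41535} - \frac{\sqrt{197}}{40845}$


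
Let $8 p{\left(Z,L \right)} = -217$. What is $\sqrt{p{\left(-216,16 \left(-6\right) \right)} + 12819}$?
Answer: $\frac{\sqrt{204670}}{4} \approx 113.1$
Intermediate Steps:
$p{\left(Z,L \right)} = - \frac{217}{8}$ ($p{\left(Z,L \right)} = \frac{1}{8} \left(-217\right) = - \frac{217}{8}$)
$\sqrt{p{\left(-216,16 \left(-6\right) \right)} + 12819} = \sqrt{- \frac{217}{8} + 12819} = \sqrt{\frac{102335}{8}} = \frac{\sqrt{204670}}{4}$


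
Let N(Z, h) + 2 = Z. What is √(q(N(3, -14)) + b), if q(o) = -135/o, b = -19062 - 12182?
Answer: I*√31379 ≈ 177.14*I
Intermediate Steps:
N(Z, h) = -2 + Z
b = -31244
√(q(N(3, -14)) + b) = √(-135/(-2 + 3) - 31244) = √(-135/1 - 31244) = √(-135*1 - 31244) = √(-135 - 31244) = √(-31379) = I*√31379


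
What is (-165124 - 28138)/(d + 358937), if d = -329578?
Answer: -193262/29359 ≈ -6.5827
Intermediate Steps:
(-165124 - 28138)/(d + 358937) = (-165124 - 28138)/(-329578 + 358937) = -193262/29359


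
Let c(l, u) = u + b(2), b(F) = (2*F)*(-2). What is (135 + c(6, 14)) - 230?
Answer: -89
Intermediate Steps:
b(F) = -4*F
c(l, u) = -8 + u (c(l, u) = u - 4*2 = u - 8 = -8 + u)
(135 + c(6, 14)) - 230 = (135 + (-8 + 14)) - 230 = (135 + 6) - 230 = 141 - 230 = -89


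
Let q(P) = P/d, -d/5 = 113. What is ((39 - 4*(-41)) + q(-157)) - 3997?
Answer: -2143453/565 ≈ -3793.7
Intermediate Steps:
d = -565 (d = -5*113 = -565)
q(P) = -P/565 (q(P) = P/(-565) = P*(-1/565) = -P/565)
((39 - 4*(-41)) + q(-157)) - 3997 = ((39 - 4*(-41)) - 1/565*(-157)) - 3997 = ((39 + 164) + 157/565) - 3997 = (203 + 157/565) - 3997 = 114852/565 - 3997 = -2143453/565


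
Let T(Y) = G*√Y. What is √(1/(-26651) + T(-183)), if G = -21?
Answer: √(-26651 - 14915791821*I*√183)/26651 ≈ 11.918 - 11.918*I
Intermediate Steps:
T(Y) = -21*√Y
√(1/(-26651) + T(-183)) = √(1/(-26651) - 21*I*√183) = √(-1/26651 - 21*I*√183)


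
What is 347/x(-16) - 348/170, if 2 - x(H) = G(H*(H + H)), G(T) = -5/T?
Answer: 14922394/87465 ≈ 170.61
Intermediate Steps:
x(H) = 2 + 5/(2*H²) (x(H) = 2 - (-5)/(H*(H + H)) = 2 - (-5)/(H*(2*H)) = 2 - (-5)/(2*H²) = 2 + 5/(2*H²))
347/x(-16) - 348/170 = 347/(2 + (5/2)/(-16)²) - 348/170 = 347/(2 + (5/2)*(1/256)) - 348*1/170 = 347/(2 + 5/512) - 174/85 = 347/(1029/512) - 174/85 = 347*(512/1029) - 174/85 = 177664/1029 - 174/85 = 14922394/87465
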